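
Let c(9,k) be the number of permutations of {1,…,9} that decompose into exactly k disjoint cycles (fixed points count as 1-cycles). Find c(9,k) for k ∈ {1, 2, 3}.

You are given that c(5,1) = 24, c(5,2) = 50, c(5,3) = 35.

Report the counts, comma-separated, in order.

40320, 109584, 118124

[6] T[6,1]:5*24+0=120 · T[6,2]:5*50+24=274 · T[6,3]:5*35+50=225
[7] T[7,1]:6*120+0=720 · T[7,2]:6*274+120=1764 · T[7,3]:6*225+274=1624
[8] T[8,1]:7*720+0=5040 · T[8,2]:7*1764+720=13068 · T[8,3]:7*1624+1764=13132
[9] T[9,1]:8*5040+0=40320 · T[9,2]:8*13068+5040=109584 · T[9,3]:8*13132+13068=118124
Read c(9,1) = 40320, c(9,2) = 109584, c(9,3) = 118124.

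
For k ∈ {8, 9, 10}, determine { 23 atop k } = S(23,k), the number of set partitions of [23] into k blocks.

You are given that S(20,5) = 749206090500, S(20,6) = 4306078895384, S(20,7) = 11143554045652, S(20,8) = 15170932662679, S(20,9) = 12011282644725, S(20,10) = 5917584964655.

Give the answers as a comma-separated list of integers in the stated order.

r21: T_21,6=6×4306078895384+749206090500=26585679462804; T_21,7=7×11143554045652+4306078895384=82310957214948; T_21,8=8×15170932662679+11143554045652=132511015347084; T_21,9=9×12011282644725+15170932662679=123272476465204; T_21,10=10×5917584964655+12011282644725=71187132291275
r22: T_22,7=7×82310957214948+26585679462804=602762379967440; T_22,8=8×132511015347084+82310957214948=1142399079991620; T_22,9=9×123272476465204+132511015347084=1241963303533920; T_22,10=10×71187132291275+123272476465204=835143799377954
r23: T_23,8=8×1142399079991620+602762379967440=9741955019900400; T_23,9=9×1241963303533920+1142399079991620=12320068811796900; T_23,10=10×835143799377954+1241963303533920=9593401297313460
Read S(23,8) = 9741955019900400, S(23,9) = 12320068811796900, S(23,10) = 9593401297313460.

9741955019900400, 12320068811796900, 9593401297313460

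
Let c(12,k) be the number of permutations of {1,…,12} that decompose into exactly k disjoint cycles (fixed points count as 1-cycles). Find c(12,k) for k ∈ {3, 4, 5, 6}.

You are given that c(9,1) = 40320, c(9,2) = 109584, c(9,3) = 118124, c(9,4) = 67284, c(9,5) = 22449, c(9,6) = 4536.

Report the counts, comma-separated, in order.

@10  (10,1):40320·9+0→362880, (10,2):109584·9+40320→1026576, (10,3):118124·9+109584→1172700, (10,4):67284·9+118124→723680, (10,5):22449·9+67284→269325, (10,6):4536·9+22449→63273
@11  (11,2):1026576·10+362880→10628640, (11,3):1172700·10+1026576→12753576, (11,4):723680·10+1172700→8409500, (11,5):269325·10+723680→3416930, (11,6):63273·10+269325→902055
@12  (12,3):12753576·11+10628640→150917976, (12,4):8409500·11+12753576→105258076, (12,5):3416930·11+8409500→45995730, (12,6):902055·11+3416930→13339535
Read c(12,3) = 150917976, c(12,4) = 105258076, c(12,5) = 45995730, c(12,6) = 13339535.

150917976, 105258076, 45995730, 13339535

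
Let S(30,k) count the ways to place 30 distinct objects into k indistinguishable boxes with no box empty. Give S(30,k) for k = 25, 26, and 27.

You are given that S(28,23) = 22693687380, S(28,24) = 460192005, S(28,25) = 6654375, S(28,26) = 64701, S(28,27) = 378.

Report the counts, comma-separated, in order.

i=29: T(29,24)=22693687380+24·460192005=33738295500 | T(29,25)=460192005+25·6654375=626551380 | T(29,26)=6654375+26·64701=8336601 | T(29,27)=64701+27·378=74907
i=30: T(30,25)=33738295500+25·626551380=49402080000 | T(30,26)=626551380+26·8336601=843303006 | T(30,27)=8336601+27·74907=10359090
Read S(30,25) = 49402080000, S(30,26) = 843303006, S(30,27) = 10359090.

49402080000, 843303006, 10359090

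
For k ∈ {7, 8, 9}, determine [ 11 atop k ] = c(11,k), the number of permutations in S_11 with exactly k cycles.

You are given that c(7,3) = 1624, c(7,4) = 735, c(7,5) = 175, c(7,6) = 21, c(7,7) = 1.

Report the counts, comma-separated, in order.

[8] T[8,4]:7*735+1624=6769 · T[8,5]:7*175+735=1960 · T[8,6]:7*21+175=322 · T[8,7]:7*1+21=28 · T[8,8]:7*0+1=1
[9] T[9,5]:8*1960+6769=22449 · T[9,6]:8*322+1960=4536 · T[9,7]:8*28+322=546 · T[9,8]:8*1+28=36 · T[9,9]:8*0+1=1
[10] T[10,6]:9*4536+22449=63273 · T[10,7]:9*546+4536=9450 · T[10,8]:9*36+546=870 · T[10,9]:9*1+36=45
[11] T[11,7]:10*9450+63273=157773 · T[11,8]:10*870+9450=18150 · T[11,9]:10*45+870=1320
Read c(11,7) = 157773, c(11,8) = 18150, c(11,9) = 1320.

157773, 18150, 1320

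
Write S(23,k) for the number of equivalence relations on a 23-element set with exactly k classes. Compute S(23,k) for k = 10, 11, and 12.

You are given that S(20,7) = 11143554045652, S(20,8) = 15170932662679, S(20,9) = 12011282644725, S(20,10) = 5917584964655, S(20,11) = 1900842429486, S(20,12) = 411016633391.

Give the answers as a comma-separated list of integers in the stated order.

9593401297313460, 4864251308951100, 1672162773483930

i=21: T(21,8)=11143554045652+8·15170932662679=132511015347084 | T(21,9)=15170932662679+9·12011282644725=123272476465204 | T(21,10)=12011282644725+10·5917584964655=71187132291275 | T(21,11)=5917584964655+11·1900842429486=26826851689001 | T(21,12)=1900842429486+12·411016633391=6833042030178
i=22: T(22,9)=132511015347084+9·123272476465204=1241963303533920 | T(22,10)=123272476465204+10·71187132291275=835143799377954 | T(22,11)=71187132291275+11·26826851689001=366282500870286 | T(22,12)=26826851689001+12·6833042030178=108823356051137
i=23: T(23,10)=1241963303533920+10·835143799377954=9593401297313460 | T(23,11)=835143799377954+11·366282500870286=4864251308951100 | T(23,12)=366282500870286+12·108823356051137=1672162773483930
Read S(23,10) = 9593401297313460, S(23,11) = 4864251308951100, S(23,12) = 1672162773483930.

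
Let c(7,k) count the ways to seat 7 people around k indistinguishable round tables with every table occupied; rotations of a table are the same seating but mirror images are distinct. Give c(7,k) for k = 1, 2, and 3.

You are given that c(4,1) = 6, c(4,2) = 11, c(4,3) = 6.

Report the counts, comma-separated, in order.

r5: T_5,1=4×6+0=24; T_5,2=4×11+6=50; T_5,3=4×6+11=35
r6: T_6,1=5×24+0=120; T_6,2=5×50+24=274; T_6,3=5×35+50=225
r7: T_7,1=6×120+0=720; T_7,2=6×274+120=1764; T_7,3=6×225+274=1624
Read c(7,1) = 720, c(7,2) = 1764, c(7,3) = 1624.

720, 1764, 1624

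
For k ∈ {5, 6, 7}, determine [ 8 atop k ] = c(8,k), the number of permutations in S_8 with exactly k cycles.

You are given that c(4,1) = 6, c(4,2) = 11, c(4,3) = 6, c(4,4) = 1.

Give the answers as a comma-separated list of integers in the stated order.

i=5: T(5,2)=6+4·11=50 | T(5,3)=11+4·6=35 | T(5,4)=6+4·1=10 | T(5,5)=1+4·0=1
i=6: T(6,3)=50+5·35=225 | T(6,4)=35+5·10=85 | T(6,5)=10+5·1=15 | T(6,6)=1+5·0=1
i=7: T(7,4)=225+6·85=735 | T(7,5)=85+6·15=175 | T(7,6)=15+6·1=21 | T(7,7)=1+6·0=1
i=8: T(8,5)=735+7·175=1960 | T(8,6)=175+7·21=322 | T(8,7)=21+7·1=28
Read c(8,5) = 1960, c(8,6) = 322, c(8,7) = 28.

1960, 322, 28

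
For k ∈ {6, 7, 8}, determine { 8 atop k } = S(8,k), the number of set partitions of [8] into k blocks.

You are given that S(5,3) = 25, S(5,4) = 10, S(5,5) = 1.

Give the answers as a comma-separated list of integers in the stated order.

row 6: T[6][4]=4·10+25=65  T[6][5]=5·1+10=15  T[6][6]=6·0+1=1
row 7: T[7][5]=5·15+65=140  T[7][6]=6·1+15=21  T[7][7]=7·0+1=1
row 8: T[8][6]=6·21+140=266  T[8][7]=7·1+21=28  T[8][8]=8·0+1=1
Read S(8,6) = 266, S(8,7) = 28, S(8,8) = 1.

266, 28, 1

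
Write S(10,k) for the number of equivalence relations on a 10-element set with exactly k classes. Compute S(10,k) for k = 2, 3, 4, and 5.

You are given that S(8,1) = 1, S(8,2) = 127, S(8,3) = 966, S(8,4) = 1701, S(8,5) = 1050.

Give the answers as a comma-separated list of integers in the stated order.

r9: T_9,1=1×1+0=1; T_9,2=2×127+1=255; T_9,3=3×966+127=3025; T_9,4=4×1701+966=7770; T_9,5=5×1050+1701=6951
r10: T_10,2=2×255+1=511; T_10,3=3×3025+255=9330; T_10,4=4×7770+3025=34105; T_10,5=5×6951+7770=42525
Read S(10,2) = 511, S(10,3) = 9330, S(10,4) = 34105, S(10,5) = 42525.

511, 9330, 34105, 42525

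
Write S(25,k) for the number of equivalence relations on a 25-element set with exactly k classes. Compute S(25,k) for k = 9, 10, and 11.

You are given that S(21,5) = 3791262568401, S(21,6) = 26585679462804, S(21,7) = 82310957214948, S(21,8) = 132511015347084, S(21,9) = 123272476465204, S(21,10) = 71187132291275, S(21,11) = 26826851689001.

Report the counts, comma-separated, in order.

r22: T_22,6=6×26585679462804+3791262568401=163305339345225; T_22,7=7×82310957214948+26585679462804=602762379967440; T_22,8=8×132511015347084+82310957214948=1142399079991620; T_22,9=9×123272476465204+132511015347084=1241963303533920; T_22,10=10×71187132291275+123272476465204=835143799377954; T_22,11=11×26826851689001+71187132291275=366282500870286
r23: T_23,7=7×602762379967440+163305339345225=4382641999117305; T_23,8=8×1142399079991620+602762379967440=9741955019900400; T_23,9=9×1241963303533920+1142399079991620=12320068811796900; T_23,10=10×835143799377954+1241963303533920=9593401297313460; T_23,11=11×366282500870286+835143799377954=4864251308951100
r24: T_24,8=8×9741955019900400+4382641999117305=82318282158320505; T_24,9=9×12320068811796900+9741955019900400=120622574326072500; T_24,10=10×9593401297313460+12320068811796900=108254081784931500; T_24,11=11×4864251308951100+9593401297313460=63100165695775560
r25: T_25,9=9×120622574326072500+82318282158320505=1167921451092973005; T_25,10=10×108254081784931500+120622574326072500=1203163392175387500; T_25,11=11×63100165695775560+108254081784931500=802355904438462660
Read S(25,9) = 1167921451092973005, S(25,10) = 1203163392175387500, S(25,11) = 802355904438462660.

1167921451092973005, 1203163392175387500, 802355904438462660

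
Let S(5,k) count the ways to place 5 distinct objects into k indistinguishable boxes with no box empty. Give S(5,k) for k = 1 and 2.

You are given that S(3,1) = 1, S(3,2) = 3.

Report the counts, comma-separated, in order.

1, 15

row 4: T[4][1]=1·1+0=1  T[4][2]=2·3+1=7
row 5: T[5][1]=1·1+0=1  T[5][2]=2·7+1=15
Read S(5,1) = 1, S(5,2) = 15.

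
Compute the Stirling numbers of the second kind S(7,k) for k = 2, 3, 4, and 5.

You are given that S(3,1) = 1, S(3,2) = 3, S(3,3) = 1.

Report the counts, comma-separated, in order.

63, 301, 350, 140

r4: T_4,1=1×1+0=1; T_4,2=2×3+1=7; T_4,3=3×1+3=6; T_4,4=4×0+1=1
r5: T_5,1=1×1+0=1; T_5,2=2×7+1=15; T_5,3=3×6+7=25; T_5,4=4×1+6=10; T_5,5=5×0+1=1
r6: T_6,1=1×1+0=1; T_6,2=2×15+1=31; T_6,3=3×25+15=90; T_6,4=4×10+25=65; T_6,5=5×1+10=15
r7: T_7,2=2×31+1=63; T_7,3=3×90+31=301; T_7,4=4×65+90=350; T_7,5=5×15+65=140
Read S(7,2) = 63, S(7,3) = 301, S(7,4) = 350, S(7,5) = 140.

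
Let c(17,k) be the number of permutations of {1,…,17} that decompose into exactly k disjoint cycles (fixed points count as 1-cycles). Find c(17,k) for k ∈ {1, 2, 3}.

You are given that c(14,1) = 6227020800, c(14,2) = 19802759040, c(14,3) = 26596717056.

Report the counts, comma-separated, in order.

20922789888000, 70734282393600, 102992244837120

row 15: T[15][1]=14·6227020800+0=87178291200  T[15][2]=14·19802759040+6227020800=283465647360  T[15][3]=14·26596717056+19802759040=392156797824
row 16: T[16][1]=15·87178291200+0=1307674368000  T[16][2]=15·283465647360+87178291200=4339163001600  T[16][3]=15·392156797824+283465647360=6165817614720
row 17: T[17][1]=16·1307674368000+0=20922789888000  T[17][2]=16·4339163001600+1307674368000=70734282393600  T[17][3]=16·6165817614720+4339163001600=102992244837120
Read c(17,1) = 20922789888000, c(17,2) = 70734282393600, c(17,3) = 102992244837120.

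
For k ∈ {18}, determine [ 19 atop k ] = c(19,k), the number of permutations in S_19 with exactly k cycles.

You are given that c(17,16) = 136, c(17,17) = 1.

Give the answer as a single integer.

r18: T_18,17=17×1+136=153; T_18,18=17×0+1=1
r19: T_19,18=18×1+153=171
Read c(19,18) = 171.

171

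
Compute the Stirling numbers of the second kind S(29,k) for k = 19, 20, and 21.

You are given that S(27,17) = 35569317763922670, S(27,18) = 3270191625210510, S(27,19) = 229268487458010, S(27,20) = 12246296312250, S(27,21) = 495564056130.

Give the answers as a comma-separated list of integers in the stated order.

r28: T_28,18=18×3270191625210510+35569317763922670=94432767017711850; T_28,19=19×229268487458010+3270191625210510=7626292886912700; T_28,20=20×12246296312250+229268487458010=474194413703010; T_28,21=21×495564056130+12246296312250=22653141490980
r29: T_29,19=19×7626292886912700+94432767017711850=239332331869053150; T_29,20=20×474194413703010+7626292886912700=17110181160972900; T_29,21=21×22653141490980+474194413703010=949910385013590
Read S(29,19) = 239332331869053150, S(29,20) = 17110181160972900, S(29,21) = 949910385013590.

239332331869053150, 17110181160972900, 949910385013590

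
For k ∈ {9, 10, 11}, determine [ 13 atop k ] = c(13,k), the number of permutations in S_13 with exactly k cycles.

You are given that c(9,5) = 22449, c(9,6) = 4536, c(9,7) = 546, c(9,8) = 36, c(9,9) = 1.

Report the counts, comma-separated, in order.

749463, 55770, 2717

@10  (10,6):4536·9+22449→63273, (10,7):546·9+4536→9450, (10,8):36·9+546→870, (10,9):1·9+36→45, (10,10):0·9+1→1
@11  (11,7):9450·10+63273→157773, (11,8):870·10+9450→18150, (11,9):45·10+870→1320, (11,10):1·10+45→55, (11,11):0·10+1→1
@12  (12,8):18150·11+157773→357423, (12,9):1320·11+18150→32670, (12,10):55·11+1320→1925, (12,11):1·11+55→66
@13  (13,9):32670·12+357423→749463, (13,10):1925·12+32670→55770, (13,11):66·12+1925→2717
Read c(13,9) = 749463, c(13,10) = 55770, c(13,11) = 2717.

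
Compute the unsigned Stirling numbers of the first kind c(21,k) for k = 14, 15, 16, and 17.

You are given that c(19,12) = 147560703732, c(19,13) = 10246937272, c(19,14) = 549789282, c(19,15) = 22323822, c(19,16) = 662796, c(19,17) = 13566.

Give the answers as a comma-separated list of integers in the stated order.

756111184500, 40171771630, 1672280820, 53327946

r20: T_20,13=19×10246937272+147560703732=342252511900; T_20,14=19×549789282+10246937272=20692933630; T_20,15=19×22323822+549789282=973941900; T_20,16=19×662796+22323822=34916946; T_20,17=19×13566+662796=920550
r21: T_21,14=20×20692933630+342252511900=756111184500; T_21,15=20×973941900+20692933630=40171771630; T_21,16=20×34916946+973941900=1672280820; T_21,17=20×920550+34916946=53327946
Read c(21,14) = 756111184500, c(21,15) = 40171771630, c(21,16) = 1672280820, c(21,17) = 53327946.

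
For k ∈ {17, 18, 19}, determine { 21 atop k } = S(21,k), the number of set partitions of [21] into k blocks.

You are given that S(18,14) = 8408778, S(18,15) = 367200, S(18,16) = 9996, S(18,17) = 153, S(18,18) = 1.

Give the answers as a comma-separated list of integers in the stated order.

34952799, 1023435, 19285

@19  (19,15):367200·15+8408778→13916778, (19,16):9996·16+367200→527136, (19,17):153·17+9996→12597, (19,18):1·18+153→171, (19,19):0·19+1→1
@20  (20,16):527136·16+13916778→22350954, (20,17):12597·17+527136→741285, (20,18):171·18+12597→15675, (20,19):1·19+171→190
@21  (21,17):741285·17+22350954→34952799, (21,18):15675·18+741285→1023435, (21,19):190·19+15675→19285
Read S(21,17) = 34952799, S(21,18) = 1023435, S(21,19) = 19285.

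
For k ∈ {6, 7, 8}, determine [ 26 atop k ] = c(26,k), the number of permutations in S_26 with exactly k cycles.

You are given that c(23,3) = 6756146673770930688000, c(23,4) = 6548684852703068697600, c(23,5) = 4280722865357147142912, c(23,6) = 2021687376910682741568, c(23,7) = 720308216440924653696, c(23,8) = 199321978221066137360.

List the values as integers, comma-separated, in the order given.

35770355645907606826362624, 13746468217967926978680000, 4144457803247115877036800

row 24: T[24][4]=23·6548684852703068697600+6756146673770930688000=157375898285941510732800  T[24][5]=23·4280722865357147142912+6548684852703068697600=105005310755917452984576  T[24][6]=23·2021687376910682741568+4280722865357147142912=50779532534302850198976  T[24][7]=23·720308216440924653696+2021687376910682741568=18588776355051949776576  T[24][8]=23·199321978221066137360+720308216440924653696=5304713715525445812976
row 25: T[25][5]=24·105005310755917452984576+157375898285941510732800=2677503356427960382362624  T[25][6]=24·50779532534302850198976+105005310755917452984576=1323714091579185857760000  T[25][7]=24·18588776355051949776576+50779532534302850198976=496910165055549644836800  T[25][8]=24·5304713715525445812976+18588776355051949776576=145901905527662649288000
row 26: T[26][6]=25·1323714091579185857760000+2677503356427960382362624=35770355645907606826362624  T[26][7]=25·496910165055549644836800+1323714091579185857760000=13746468217967926978680000  T[26][8]=25·145901905527662649288000+496910165055549644836800=4144457803247115877036800
Read c(26,6) = 35770355645907606826362624, c(26,7) = 13746468217967926978680000, c(26,8) = 4144457803247115877036800.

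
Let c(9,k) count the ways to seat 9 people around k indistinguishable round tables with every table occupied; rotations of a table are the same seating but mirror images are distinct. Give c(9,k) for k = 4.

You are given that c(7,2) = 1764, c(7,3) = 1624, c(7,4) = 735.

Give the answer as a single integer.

[8] T[8,3]:7*1624+1764=13132 · T[8,4]:7*735+1624=6769
[9] T[9,4]:8*6769+13132=67284
Read c(9,4) = 67284.

67284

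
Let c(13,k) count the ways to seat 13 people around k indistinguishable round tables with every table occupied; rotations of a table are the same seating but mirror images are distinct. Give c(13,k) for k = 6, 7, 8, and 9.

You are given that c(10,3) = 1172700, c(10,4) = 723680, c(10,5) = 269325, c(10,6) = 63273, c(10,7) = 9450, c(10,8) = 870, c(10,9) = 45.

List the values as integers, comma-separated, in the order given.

[11] T[11,4]:10*723680+1172700=8409500 · T[11,5]:10*269325+723680=3416930 · T[11,6]:10*63273+269325=902055 · T[11,7]:10*9450+63273=157773 · T[11,8]:10*870+9450=18150 · T[11,9]:10*45+870=1320
[12] T[12,5]:11*3416930+8409500=45995730 · T[12,6]:11*902055+3416930=13339535 · T[12,7]:11*157773+902055=2637558 · T[12,8]:11*18150+157773=357423 · T[12,9]:11*1320+18150=32670
[13] T[13,6]:12*13339535+45995730=206070150 · T[13,7]:12*2637558+13339535=44990231 · T[13,8]:12*357423+2637558=6926634 · T[13,9]:12*32670+357423=749463
Read c(13,6) = 206070150, c(13,7) = 44990231, c(13,8) = 6926634, c(13,9) = 749463.

206070150, 44990231, 6926634, 749463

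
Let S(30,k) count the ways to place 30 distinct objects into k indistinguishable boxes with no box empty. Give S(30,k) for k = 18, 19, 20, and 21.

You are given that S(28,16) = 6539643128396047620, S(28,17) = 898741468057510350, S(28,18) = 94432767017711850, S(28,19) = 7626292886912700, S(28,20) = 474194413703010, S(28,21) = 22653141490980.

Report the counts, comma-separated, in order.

r29: T_29,17=17×898741468057510350+6539643128396047620=21818248085373723570; T_29,18=18×94432767017711850+898741468057510350=2598531274376323650; T_29,19=19×7626292886912700+94432767017711850=239332331869053150; T_29,20=20×474194413703010+7626292886912700=17110181160972900; T_29,21=21×22653141490980+474194413703010=949910385013590
r30: T_30,18=18×2598531274376323650+21818248085373723570=68591811024147549270; T_30,19=19×239332331869053150+2598531274376323650=7145845579888333500; T_30,20=20×17110181160972900+239332331869053150=581535955088511150; T_30,21=21×949910385013590+17110181160972900=37058299246258290
Read S(30,18) = 68591811024147549270, S(30,19) = 7145845579888333500, S(30,20) = 581535955088511150, S(30,21) = 37058299246258290.

68591811024147549270, 7145845579888333500, 581535955088511150, 37058299246258290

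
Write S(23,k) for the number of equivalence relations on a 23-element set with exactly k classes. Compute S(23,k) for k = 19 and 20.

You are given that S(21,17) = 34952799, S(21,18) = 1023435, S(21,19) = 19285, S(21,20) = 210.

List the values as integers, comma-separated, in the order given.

79781779, 1859550

r22: T_22,18=18×1023435+34952799=53374629; T_22,19=19×19285+1023435=1389850; T_22,20=20×210+19285=23485
r23: T_23,19=19×1389850+53374629=79781779; T_23,20=20×23485+1389850=1859550
Read S(23,19) = 79781779, S(23,20) = 1859550.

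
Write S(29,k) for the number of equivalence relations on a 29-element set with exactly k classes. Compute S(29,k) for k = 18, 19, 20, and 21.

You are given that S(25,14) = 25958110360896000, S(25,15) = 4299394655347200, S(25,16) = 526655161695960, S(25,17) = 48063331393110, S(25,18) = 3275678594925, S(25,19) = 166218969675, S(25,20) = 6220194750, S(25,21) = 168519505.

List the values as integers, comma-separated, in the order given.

2598531274376323650, 239332331869053150, 17110181160972900, 949910385013590

@26  (26,15):4299394655347200·15+25958110360896000→90449030191104000, (26,16):526655161695960·16+4299394655347200→12725877242482560, (26,17):48063331393110·17+526655161695960→1343731795378830, (26,18):3275678594925·18+48063331393110→107025546101760, (26,19):166218969675·19+3275678594925→6433839018750, (26,20):6220194750·20+166218969675→290622864675, (26,21):168519505·21+6220194750→9759104355
@27  (27,16):12725877242482560·16+90449030191104000→294063066070824960, (27,17):1343731795378830·17+12725877242482560→35569317763922670, (27,18):107025546101760·18+1343731795378830→3270191625210510, (27,19):6433839018750·19+107025546101760→229268487458010, (27,20):290622864675·20+6433839018750→12246296312250, (27,21):9759104355·21+290622864675→495564056130
@28  (28,17):35569317763922670·17+294063066070824960→898741468057510350, (28,18):3270191625210510·18+35569317763922670→94432767017711850, (28,19):229268487458010·19+3270191625210510→7626292886912700, (28,20):12246296312250·20+229268487458010→474194413703010, (28,21):495564056130·21+12246296312250→22653141490980
@29  (29,18):94432767017711850·18+898741468057510350→2598531274376323650, (29,19):7626292886912700·19+94432767017711850→239332331869053150, (29,20):474194413703010·20+7626292886912700→17110181160972900, (29,21):22653141490980·21+474194413703010→949910385013590
Read S(29,18) = 2598531274376323650, S(29,19) = 239332331869053150, S(29,20) = 17110181160972900, S(29,21) = 949910385013590.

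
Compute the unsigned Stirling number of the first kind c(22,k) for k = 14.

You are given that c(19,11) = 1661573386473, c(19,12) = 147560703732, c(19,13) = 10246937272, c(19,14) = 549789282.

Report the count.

[20] T[20,12]:19*147560703732+1661573386473=4465226757381 · T[20,13]:19*10246937272+147560703732=342252511900 · T[20,14]:19*549789282+10246937272=20692933630
[21] T[21,13]:20*342252511900+4465226757381=11310276995381 · T[21,14]:20*20692933630+342252511900=756111184500
[22] T[22,14]:21*756111184500+11310276995381=27188611869881
Read c(22,14) = 27188611869881.

27188611869881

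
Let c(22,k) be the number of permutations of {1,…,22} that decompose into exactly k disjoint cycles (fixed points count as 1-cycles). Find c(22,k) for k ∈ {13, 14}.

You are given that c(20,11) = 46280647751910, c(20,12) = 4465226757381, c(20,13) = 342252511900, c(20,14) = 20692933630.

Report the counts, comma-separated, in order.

373100999802531, 27188611869881

r21: T_21,12=20×4465226757381+46280647751910=135585182899530; T_21,13=20×342252511900+4465226757381=11310276995381; T_21,14=20×20692933630+342252511900=756111184500
r22: T_22,13=21×11310276995381+135585182899530=373100999802531; T_22,14=21×756111184500+11310276995381=27188611869881
Read c(22,13) = 373100999802531, c(22,14) = 27188611869881.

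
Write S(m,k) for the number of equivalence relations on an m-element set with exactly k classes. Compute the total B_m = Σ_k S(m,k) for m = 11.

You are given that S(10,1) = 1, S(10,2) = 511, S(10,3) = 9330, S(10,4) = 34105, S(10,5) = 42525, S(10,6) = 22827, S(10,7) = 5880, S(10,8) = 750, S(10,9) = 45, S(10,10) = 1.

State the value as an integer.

678570

row 11: T[11][1]=1·1+0=1  T[11][2]=2·511+1=1023  T[11][3]=3·9330+511=28501  T[11][4]=4·34105+9330=145750  T[11][5]=5·42525+34105=246730  T[11][6]=6·22827+42525=179487  T[11][7]=7·5880+22827=63987  T[11][8]=8·750+5880=11880  T[11][9]=9·45+750=1155  T[11][10]=10·1+45=55  T[11][11]=11·0+1=1
B_11 = ΣS(11,k) = 1+1023+28501+145750+246730+179487+63987+11880+1155+55+1 = 678570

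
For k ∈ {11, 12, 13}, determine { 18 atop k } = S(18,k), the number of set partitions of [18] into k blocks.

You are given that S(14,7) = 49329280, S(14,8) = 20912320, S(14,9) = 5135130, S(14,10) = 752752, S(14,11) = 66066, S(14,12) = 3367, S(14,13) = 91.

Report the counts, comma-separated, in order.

8391004908, 1256328866, 125854638

[15] T[15,8]:8*20912320+49329280=216627840 · T[15,9]:9*5135130+20912320=67128490 · T[15,10]:10*752752+5135130=12662650 · T[15,11]:11*66066+752752=1479478 · T[15,12]:12*3367+66066=106470 · T[15,13]:13*91+3367=4550
[16] T[16,9]:9*67128490+216627840=820784250 · T[16,10]:10*12662650+67128490=193754990 · T[16,11]:11*1479478+12662650=28936908 · T[16,12]:12*106470+1479478=2757118 · T[16,13]:13*4550+106470=165620
[17] T[17,10]:10*193754990+820784250=2758334150 · T[17,11]:11*28936908+193754990=512060978 · T[17,12]:12*2757118+28936908=62022324 · T[17,13]:13*165620+2757118=4910178
[18] T[18,11]:11*512060978+2758334150=8391004908 · T[18,12]:12*62022324+512060978=1256328866 · T[18,13]:13*4910178+62022324=125854638
Read S(18,11) = 8391004908, S(18,12) = 1256328866, S(18,13) = 125854638.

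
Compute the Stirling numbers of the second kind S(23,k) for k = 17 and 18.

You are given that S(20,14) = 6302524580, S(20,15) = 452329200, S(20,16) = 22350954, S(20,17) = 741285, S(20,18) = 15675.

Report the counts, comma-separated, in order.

49916988803, 2364885369

[21] T[21,15]:15*452329200+6302524580=13087462580 · T[21,16]:16*22350954+452329200=809944464 · T[21,17]:17*741285+22350954=34952799 · T[21,18]:18*15675+741285=1023435
[22] T[22,16]:16*809944464+13087462580=26046574004 · T[22,17]:17*34952799+809944464=1404142047 · T[22,18]:18*1023435+34952799=53374629
[23] T[23,17]:17*1404142047+26046574004=49916988803 · T[23,18]:18*53374629+1404142047=2364885369
Read S(23,17) = 49916988803, S(23,18) = 2364885369.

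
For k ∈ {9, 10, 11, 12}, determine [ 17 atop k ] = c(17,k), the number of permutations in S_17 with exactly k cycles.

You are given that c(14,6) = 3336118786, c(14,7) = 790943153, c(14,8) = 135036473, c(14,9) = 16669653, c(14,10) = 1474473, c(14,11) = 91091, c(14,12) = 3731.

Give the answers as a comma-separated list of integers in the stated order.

i=15: T(15,7)=3336118786+14·790943153=14409322928 | T(15,8)=790943153+14·135036473=2681453775 | T(15,9)=135036473+14·16669653=368411615 | T(15,10)=16669653+14·1474473=37312275 | T(15,11)=1474473+14·91091=2749747 | T(15,12)=91091+14·3731=143325
i=16: T(16,8)=14409322928+15·2681453775=54631129553 | T(16,9)=2681453775+15·368411615=8207628000 | T(16,10)=368411615+15·37312275=928095740 | T(16,11)=37312275+15·2749747=78558480 | T(16,12)=2749747+15·143325=4899622
i=17: T(17,9)=54631129553+16·8207628000=185953177553 | T(17,10)=8207628000+16·928095740=23057159840 | T(17,11)=928095740+16·78558480=2185031420 | T(17,12)=78558480+16·4899622=156952432
Read c(17,9) = 185953177553, c(17,10) = 23057159840, c(17,11) = 2185031420, c(17,12) = 156952432.

185953177553, 23057159840, 2185031420, 156952432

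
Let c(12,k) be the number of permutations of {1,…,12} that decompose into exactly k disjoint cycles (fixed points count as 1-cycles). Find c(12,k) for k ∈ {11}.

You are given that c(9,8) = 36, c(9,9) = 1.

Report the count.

66

row 10: T[10][9]=9·1+36=45  T[10][10]=9·0+1=1
row 11: T[11][10]=10·1+45=55  T[11][11]=10·0+1=1
row 12: T[12][11]=11·1+55=66
Read c(12,11) = 66.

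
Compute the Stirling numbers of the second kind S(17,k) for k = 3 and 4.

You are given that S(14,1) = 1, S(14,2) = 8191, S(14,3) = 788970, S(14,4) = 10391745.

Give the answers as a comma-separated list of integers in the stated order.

21457825, 694337290

i=15: T(15,1)=0+1·1=1 | T(15,2)=1+2·8191=16383 | T(15,3)=8191+3·788970=2375101 | T(15,4)=788970+4·10391745=42355950
i=16: T(16,2)=1+2·16383=32767 | T(16,3)=16383+3·2375101=7141686 | T(16,4)=2375101+4·42355950=171798901
i=17: T(17,3)=32767+3·7141686=21457825 | T(17,4)=7141686+4·171798901=694337290
Read S(17,3) = 21457825, S(17,4) = 694337290.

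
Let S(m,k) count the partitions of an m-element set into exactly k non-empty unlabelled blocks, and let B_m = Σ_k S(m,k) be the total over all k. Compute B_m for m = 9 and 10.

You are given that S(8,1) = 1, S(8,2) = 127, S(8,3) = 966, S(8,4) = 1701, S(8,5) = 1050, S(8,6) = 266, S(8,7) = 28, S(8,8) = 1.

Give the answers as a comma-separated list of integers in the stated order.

row 9: T[9][1]=1·1+0=1  T[9][2]=2·127+1=255  T[9][3]=3·966+127=3025  T[9][4]=4·1701+966=7770  T[9][5]=5·1050+1701=6951  T[9][6]=6·266+1050=2646  T[9][7]=7·28+266=462  T[9][8]=8·1+28=36  T[9][9]=9·0+1=1
row 10: T[10][1]=1·1+0=1  T[10][2]=2·255+1=511  T[10][3]=3·3025+255=9330  T[10][4]=4·7770+3025=34105  T[10][5]=5·6951+7770=42525  T[10][6]=6·2646+6951=22827  T[10][7]=7·462+2646=5880  T[10][8]=8·36+462=750  T[10][9]=9·1+36=45  T[10][10]=10·0+1=1
B_9 = ΣS(9,k) = 1+255+3025+7770+6951+2646+462+36+1 = 21147
B_10 = ΣS(10,k) = 1+511+9330+34105+42525+22827+5880+750+45+1 = 115975

21147, 115975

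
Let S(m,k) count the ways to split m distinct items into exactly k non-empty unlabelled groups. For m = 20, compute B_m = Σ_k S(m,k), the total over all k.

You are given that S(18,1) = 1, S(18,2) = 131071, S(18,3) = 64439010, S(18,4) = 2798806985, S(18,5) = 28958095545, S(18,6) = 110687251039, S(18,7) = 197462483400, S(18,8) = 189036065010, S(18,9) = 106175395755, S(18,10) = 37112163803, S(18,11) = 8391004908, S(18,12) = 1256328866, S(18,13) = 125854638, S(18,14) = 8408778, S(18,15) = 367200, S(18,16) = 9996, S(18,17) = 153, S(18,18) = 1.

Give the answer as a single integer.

51724158235372

i=19: T(19,1)=0+1·1=1 | T(19,2)=1+2·131071=262143 | T(19,3)=131071+3·64439010=193448101 | T(19,4)=64439010+4·2798806985=11259666950 | T(19,5)=2798806985+5·28958095545=147589284710 | T(19,6)=28958095545+6·110687251039=693081601779 | T(19,7)=110687251039+7·197462483400=1492924634839 | T(19,8)=197462483400+8·189036065010=1709751003480 | T(19,9)=189036065010+9·106175395755=1144614626805 | T(19,10)=106175395755+10·37112163803=477297033785 | T(19,11)=37112163803+11·8391004908=129413217791 | T(19,12)=8391004908+12·1256328866=23466951300 | T(19,13)=1256328866+13·125854638=2892439160 | T(19,14)=125854638+14·8408778=243577530 | T(19,15)=8408778+15·367200=13916778 | T(19,16)=367200+16·9996=527136 | T(19,17)=9996+17·153=12597 | T(19,18)=153+18·1=171 | T(19,19)=1+19·0=1
i=20: T(20,1)=0+1·1=1 | T(20,2)=1+2·262143=524287 | T(20,3)=262143+3·193448101=580606446 | T(20,4)=193448101+4·11259666950=45232115901 | T(20,5)=11259666950+5·147589284710=749206090500 | T(20,6)=147589284710+6·693081601779=4306078895384 | T(20,7)=693081601779+7·1492924634839=11143554045652 | T(20,8)=1492924634839+8·1709751003480=15170932662679 | T(20,9)=1709751003480+9·1144614626805=12011282644725 | T(20,10)=1144614626805+10·477297033785=5917584964655 | T(20,11)=477297033785+11·129413217791=1900842429486 | T(20,12)=129413217791+12·23466951300=411016633391 | T(20,13)=23466951300+13·2892439160=61068660380 | T(20,14)=2892439160+14·243577530=6302524580 | T(20,15)=243577530+15·13916778=452329200 | T(20,16)=13916778+16·527136=22350954 | T(20,17)=527136+17·12597=741285 | T(20,18)=12597+18·171=15675 | T(20,19)=171+19·1=190 | T(20,20)=1+20·0=1
B_20 = ΣS(20,k) = 1+524287+580606446+45232115901+749206090500+4306078895384+11143554045652+15170932662679+12011282644725+5917584964655+1900842429486+411016633391+61068660380+6302524580+452329200+22350954+741285+15675+190+1 = 51724158235372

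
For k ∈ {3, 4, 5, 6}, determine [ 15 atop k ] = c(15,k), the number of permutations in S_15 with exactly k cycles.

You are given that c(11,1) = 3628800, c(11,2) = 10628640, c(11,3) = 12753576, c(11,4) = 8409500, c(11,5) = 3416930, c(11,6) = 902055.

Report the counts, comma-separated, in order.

392156797824, 310989260400, 159721605680, 56663366760

[12] T[12,1]:11*3628800+0=39916800 · T[12,2]:11*10628640+3628800=120543840 · T[12,3]:11*12753576+10628640=150917976 · T[12,4]:11*8409500+12753576=105258076 · T[12,5]:11*3416930+8409500=45995730 · T[12,6]:11*902055+3416930=13339535
[13] T[13,1]:12*39916800+0=479001600 · T[13,2]:12*120543840+39916800=1486442880 · T[13,3]:12*150917976+120543840=1931559552 · T[13,4]:12*105258076+150917976=1414014888 · T[13,5]:12*45995730+105258076=657206836 · T[13,6]:12*13339535+45995730=206070150
[14] T[14,2]:13*1486442880+479001600=19802759040 · T[14,3]:13*1931559552+1486442880=26596717056 · T[14,4]:13*1414014888+1931559552=20313753096 · T[14,5]:13*657206836+1414014888=9957703756 · T[14,6]:13*206070150+657206836=3336118786
[15] T[15,3]:14*26596717056+19802759040=392156797824 · T[15,4]:14*20313753096+26596717056=310989260400 · T[15,5]:14*9957703756+20313753096=159721605680 · T[15,6]:14*3336118786+9957703756=56663366760
Read c(15,3) = 392156797824, c(15,4) = 310989260400, c(15,5) = 159721605680, c(15,6) = 56663366760.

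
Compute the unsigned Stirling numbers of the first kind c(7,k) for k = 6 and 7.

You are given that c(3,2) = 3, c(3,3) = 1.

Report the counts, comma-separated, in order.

21, 1

@4  (4,3):1·3+3→6, (4,4):0·3+1→1
@5  (5,4):1·4+6→10, (5,5):0·4+1→1
@6  (6,5):1·5+10→15, (6,6):0·5+1→1
@7  (7,6):1·6+15→21, (7,7):0·6+1→1
Read c(7,6) = 21, c(7,7) = 1.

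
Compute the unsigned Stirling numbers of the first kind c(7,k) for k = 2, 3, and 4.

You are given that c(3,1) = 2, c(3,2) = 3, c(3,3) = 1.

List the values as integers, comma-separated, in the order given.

row 4: T[4][1]=3·2+0=6  T[4][2]=3·3+2=11  T[4][3]=3·1+3=6  T[4][4]=3·0+1=1
row 5: T[5][1]=4·6+0=24  T[5][2]=4·11+6=50  T[5][3]=4·6+11=35  T[5][4]=4·1+6=10
row 6: T[6][1]=5·24+0=120  T[6][2]=5·50+24=274  T[6][3]=5·35+50=225  T[6][4]=5·10+35=85
row 7: T[7][2]=6·274+120=1764  T[7][3]=6·225+274=1624  T[7][4]=6·85+225=735
Read c(7,2) = 1764, c(7,3) = 1624, c(7,4) = 735.

1764, 1624, 735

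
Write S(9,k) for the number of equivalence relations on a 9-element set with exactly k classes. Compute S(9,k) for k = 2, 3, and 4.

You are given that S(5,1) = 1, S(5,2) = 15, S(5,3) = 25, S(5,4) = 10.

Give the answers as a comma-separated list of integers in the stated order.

@6  (6,1):1·1+0→1, (6,2):15·2+1→31, (6,3):25·3+15→90, (6,4):10·4+25→65
@7  (7,1):1·1+0→1, (7,2):31·2+1→63, (7,3):90·3+31→301, (7,4):65·4+90→350
@8  (8,1):1·1+0→1, (8,2):63·2+1→127, (8,3):301·3+63→966, (8,4):350·4+301→1701
@9  (9,2):127·2+1→255, (9,3):966·3+127→3025, (9,4):1701·4+966→7770
Read S(9,2) = 255, S(9,3) = 3025, S(9,4) = 7770.

255, 3025, 7770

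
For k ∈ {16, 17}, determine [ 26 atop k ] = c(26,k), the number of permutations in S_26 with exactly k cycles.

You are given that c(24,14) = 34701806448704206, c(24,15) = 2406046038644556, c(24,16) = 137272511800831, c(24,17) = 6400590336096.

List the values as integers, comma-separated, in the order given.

[25] T[25,15]:24*2406046038644556+34701806448704206=92446911376173550 · T[25,16]:24*137272511800831+2406046038644556=5700586321864500 · T[25,17]:24*6400590336096+137272511800831=290886679867135
[26] T[26,16]:25*5700586321864500+92446911376173550=234961569422786050 · T[26,17]:25*290886679867135+5700586321864500=12972753318542875
Read c(26,16) = 234961569422786050, c(26,17) = 12972753318542875.

234961569422786050, 12972753318542875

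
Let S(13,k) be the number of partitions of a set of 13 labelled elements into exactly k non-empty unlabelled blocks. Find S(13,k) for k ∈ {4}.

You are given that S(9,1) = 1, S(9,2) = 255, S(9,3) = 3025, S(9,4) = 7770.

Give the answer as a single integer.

r10: T_10,1=1×1+0=1; T_10,2=2×255+1=511; T_10,3=3×3025+255=9330; T_10,4=4×7770+3025=34105
r11: T_11,2=2×511+1=1023; T_11,3=3×9330+511=28501; T_11,4=4×34105+9330=145750
r12: T_12,3=3×28501+1023=86526; T_12,4=4×145750+28501=611501
r13: T_13,4=4×611501+86526=2532530
Read S(13,4) = 2532530.

2532530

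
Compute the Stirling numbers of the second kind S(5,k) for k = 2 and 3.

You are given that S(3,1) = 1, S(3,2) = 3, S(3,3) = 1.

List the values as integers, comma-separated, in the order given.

i=4: T(4,1)=0+1·1=1 | T(4,2)=1+2·3=7 | T(4,3)=3+3·1=6
i=5: T(5,2)=1+2·7=15 | T(5,3)=7+3·6=25
Read S(5,2) = 15, S(5,3) = 25.

15, 25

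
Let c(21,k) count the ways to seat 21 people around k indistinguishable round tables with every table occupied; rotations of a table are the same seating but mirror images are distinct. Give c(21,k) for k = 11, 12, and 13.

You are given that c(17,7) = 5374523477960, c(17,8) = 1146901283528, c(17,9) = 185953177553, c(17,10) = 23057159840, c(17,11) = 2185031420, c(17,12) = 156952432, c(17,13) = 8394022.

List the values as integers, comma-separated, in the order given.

[18] T[18,8]:17*1146901283528+5374523477960=24871845297936 · T[18,9]:17*185953177553+1146901283528=4308105301929 · T[18,10]:17*23057159840+185953177553=577924894833 · T[18,11]:17*2185031420+23057159840=60202693980 · T[18,12]:17*156952432+2185031420=4853222764 · T[18,13]:17*8394022+156952432=299650806
[19] T[19,9]:18*4308105301929+24871845297936=102417740732658 · T[19,10]:18*577924894833+4308105301929=14710753408923 · T[19,11]:18*60202693980+577924894833=1661573386473 · T[19,12]:18*4853222764+60202693980=147560703732 · T[19,13]:18*299650806+4853222764=10246937272
[20] T[20,10]:19*14710753408923+102417740732658=381922055502195 · T[20,11]:19*1661573386473+14710753408923=46280647751910 · T[20,12]:19*147560703732+1661573386473=4465226757381 · T[20,13]:19*10246937272+147560703732=342252511900
[21] T[21,11]:20*46280647751910+381922055502195=1307535010540395 · T[21,12]:20*4465226757381+46280647751910=135585182899530 · T[21,13]:20*342252511900+4465226757381=11310276995381
Read c(21,11) = 1307535010540395, c(21,12) = 135585182899530, c(21,13) = 11310276995381.

1307535010540395, 135585182899530, 11310276995381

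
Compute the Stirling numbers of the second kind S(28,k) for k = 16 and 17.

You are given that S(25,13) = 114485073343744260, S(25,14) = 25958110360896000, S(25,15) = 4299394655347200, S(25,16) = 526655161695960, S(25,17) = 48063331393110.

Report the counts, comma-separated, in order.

@26  (26,14):25958110360896000·14+114485073343744260→477898618396288260, (26,15):4299394655347200·15+25958110360896000→90449030191104000, (26,16):526655161695960·16+4299394655347200→12725877242482560, (26,17):48063331393110·17+526655161695960→1343731795378830
@27  (27,15):90449030191104000·15+477898618396288260→1834634071262848260, (27,16):12725877242482560·16+90449030191104000→294063066070824960, (27,17):1343731795378830·17+12725877242482560→35569317763922670
@28  (28,16):294063066070824960·16+1834634071262848260→6539643128396047620, (28,17):35569317763922670·17+294063066070824960→898741468057510350
Read S(28,16) = 6539643128396047620, S(28,17) = 898741468057510350.

6539643128396047620, 898741468057510350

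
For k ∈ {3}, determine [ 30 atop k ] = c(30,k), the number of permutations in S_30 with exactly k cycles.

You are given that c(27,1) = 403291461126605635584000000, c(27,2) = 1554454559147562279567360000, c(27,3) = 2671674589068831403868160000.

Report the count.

62262192842035613491057459200000

r28: T_28,1=27×403291461126605635584000000+0=10888869450418352160768000000; T_28,2=27×1554454559147562279567360000+403291461126605635584000000=42373564558110787183902720000; T_28,3=27×2671674589068831403868160000+1554454559147562279567360000=73689668464006010184007680000
r29: T_29,2=28×42373564558110787183902720000+10888869450418352160768000000=1197348677077520393310044160000; T_29,3=28×73689668464006010184007680000+42373564558110787183902720000=2105684281550279072336117760000
r30: T_30,3=29×2105684281550279072336117760000+1197348677077520393310044160000=62262192842035613491057459200000
Read c(30,3) = 62262192842035613491057459200000.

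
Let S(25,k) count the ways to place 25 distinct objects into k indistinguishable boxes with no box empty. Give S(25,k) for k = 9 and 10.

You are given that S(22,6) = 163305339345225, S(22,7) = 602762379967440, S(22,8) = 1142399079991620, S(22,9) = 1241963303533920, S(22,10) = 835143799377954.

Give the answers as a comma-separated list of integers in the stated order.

[23] T[23,7]:7*602762379967440+163305339345225=4382641999117305 · T[23,8]:8*1142399079991620+602762379967440=9741955019900400 · T[23,9]:9*1241963303533920+1142399079991620=12320068811796900 · T[23,10]:10*835143799377954+1241963303533920=9593401297313460
[24] T[24,8]:8*9741955019900400+4382641999117305=82318282158320505 · T[24,9]:9*12320068811796900+9741955019900400=120622574326072500 · T[24,10]:10*9593401297313460+12320068811796900=108254081784931500
[25] T[25,9]:9*120622574326072500+82318282158320505=1167921451092973005 · T[25,10]:10*108254081784931500+120622574326072500=1203163392175387500
Read S(25,9) = 1167921451092973005, S(25,10) = 1203163392175387500.

1167921451092973005, 1203163392175387500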